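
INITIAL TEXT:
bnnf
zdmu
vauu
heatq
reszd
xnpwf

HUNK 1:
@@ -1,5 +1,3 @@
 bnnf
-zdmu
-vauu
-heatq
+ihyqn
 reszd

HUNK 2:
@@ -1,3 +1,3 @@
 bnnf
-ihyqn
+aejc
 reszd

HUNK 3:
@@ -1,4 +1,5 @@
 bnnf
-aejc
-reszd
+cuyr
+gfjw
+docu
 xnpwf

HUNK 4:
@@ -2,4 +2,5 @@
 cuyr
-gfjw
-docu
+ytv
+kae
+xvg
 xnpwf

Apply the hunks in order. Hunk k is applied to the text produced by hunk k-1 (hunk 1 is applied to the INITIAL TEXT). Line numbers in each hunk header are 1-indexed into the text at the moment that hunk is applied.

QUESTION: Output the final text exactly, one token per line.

Hunk 1: at line 1 remove [zdmu,vauu,heatq] add [ihyqn] -> 4 lines: bnnf ihyqn reszd xnpwf
Hunk 2: at line 1 remove [ihyqn] add [aejc] -> 4 lines: bnnf aejc reszd xnpwf
Hunk 3: at line 1 remove [aejc,reszd] add [cuyr,gfjw,docu] -> 5 lines: bnnf cuyr gfjw docu xnpwf
Hunk 4: at line 2 remove [gfjw,docu] add [ytv,kae,xvg] -> 6 lines: bnnf cuyr ytv kae xvg xnpwf

Answer: bnnf
cuyr
ytv
kae
xvg
xnpwf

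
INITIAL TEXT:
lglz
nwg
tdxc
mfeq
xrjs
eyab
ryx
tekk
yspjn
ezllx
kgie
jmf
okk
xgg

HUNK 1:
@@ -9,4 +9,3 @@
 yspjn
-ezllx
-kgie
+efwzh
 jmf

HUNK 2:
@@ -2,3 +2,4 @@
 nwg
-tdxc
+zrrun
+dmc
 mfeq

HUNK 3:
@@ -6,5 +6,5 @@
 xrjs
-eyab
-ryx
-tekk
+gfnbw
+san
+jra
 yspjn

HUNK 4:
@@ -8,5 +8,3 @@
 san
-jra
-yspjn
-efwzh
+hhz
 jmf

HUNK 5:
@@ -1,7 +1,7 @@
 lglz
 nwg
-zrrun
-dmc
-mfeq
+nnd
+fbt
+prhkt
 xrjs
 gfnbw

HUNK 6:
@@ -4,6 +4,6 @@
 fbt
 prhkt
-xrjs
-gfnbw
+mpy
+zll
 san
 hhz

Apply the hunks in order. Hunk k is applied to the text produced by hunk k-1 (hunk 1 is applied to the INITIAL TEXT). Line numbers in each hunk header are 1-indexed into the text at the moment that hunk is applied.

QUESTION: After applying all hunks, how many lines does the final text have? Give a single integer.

Answer: 12

Derivation:
Hunk 1: at line 9 remove [ezllx,kgie] add [efwzh] -> 13 lines: lglz nwg tdxc mfeq xrjs eyab ryx tekk yspjn efwzh jmf okk xgg
Hunk 2: at line 2 remove [tdxc] add [zrrun,dmc] -> 14 lines: lglz nwg zrrun dmc mfeq xrjs eyab ryx tekk yspjn efwzh jmf okk xgg
Hunk 3: at line 6 remove [eyab,ryx,tekk] add [gfnbw,san,jra] -> 14 lines: lglz nwg zrrun dmc mfeq xrjs gfnbw san jra yspjn efwzh jmf okk xgg
Hunk 4: at line 8 remove [jra,yspjn,efwzh] add [hhz] -> 12 lines: lglz nwg zrrun dmc mfeq xrjs gfnbw san hhz jmf okk xgg
Hunk 5: at line 1 remove [zrrun,dmc,mfeq] add [nnd,fbt,prhkt] -> 12 lines: lglz nwg nnd fbt prhkt xrjs gfnbw san hhz jmf okk xgg
Hunk 6: at line 4 remove [xrjs,gfnbw] add [mpy,zll] -> 12 lines: lglz nwg nnd fbt prhkt mpy zll san hhz jmf okk xgg
Final line count: 12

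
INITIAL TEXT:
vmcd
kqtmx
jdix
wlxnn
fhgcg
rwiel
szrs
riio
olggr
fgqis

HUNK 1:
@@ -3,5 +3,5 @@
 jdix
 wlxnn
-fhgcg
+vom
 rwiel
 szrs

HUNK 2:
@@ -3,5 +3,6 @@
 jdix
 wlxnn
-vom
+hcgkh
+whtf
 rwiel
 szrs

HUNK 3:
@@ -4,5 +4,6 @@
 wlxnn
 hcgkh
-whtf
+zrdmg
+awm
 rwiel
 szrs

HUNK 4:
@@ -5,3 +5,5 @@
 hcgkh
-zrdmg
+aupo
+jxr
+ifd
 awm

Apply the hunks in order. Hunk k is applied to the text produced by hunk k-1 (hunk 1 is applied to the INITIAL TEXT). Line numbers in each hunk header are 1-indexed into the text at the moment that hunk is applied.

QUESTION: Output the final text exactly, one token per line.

Answer: vmcd
kqtmx
jdix
wlxnn
hcgkh
aupo
jxr
ifd
awm
rwiel
szrs
riio
olggr
fgqis

Derivation:
Hunk 1: at line 3 remove [fhgcg] add [vom] -> 10 lines: vmcd kqtmx jdix wlxnn vom rwiel szrs riio olggr fgqis
Hunk 2: at line 3 remove [vom] add [hcgkh,whtf] -> 11 lines: vmcd kqtmx jdix wlxnn hcgkh whtf rwiel szrs riio olggr fgqis
Hunk 3: at line 4 remove [whtf] add [zrdmg,awm] -> 12 lines: vmcd kqtmx jdix wlxnn hcgkh zrdmg awm rwiel szrs riio olggr fgqis
Hunk 4: at line 5 remove [zrdmg] add [aupo,jxr,ifd] -> 14 lines: vmcd kqtmx jdix wlxnn hcgkh aupo jxr ifd awm rwiel szrs riio olggr fgqis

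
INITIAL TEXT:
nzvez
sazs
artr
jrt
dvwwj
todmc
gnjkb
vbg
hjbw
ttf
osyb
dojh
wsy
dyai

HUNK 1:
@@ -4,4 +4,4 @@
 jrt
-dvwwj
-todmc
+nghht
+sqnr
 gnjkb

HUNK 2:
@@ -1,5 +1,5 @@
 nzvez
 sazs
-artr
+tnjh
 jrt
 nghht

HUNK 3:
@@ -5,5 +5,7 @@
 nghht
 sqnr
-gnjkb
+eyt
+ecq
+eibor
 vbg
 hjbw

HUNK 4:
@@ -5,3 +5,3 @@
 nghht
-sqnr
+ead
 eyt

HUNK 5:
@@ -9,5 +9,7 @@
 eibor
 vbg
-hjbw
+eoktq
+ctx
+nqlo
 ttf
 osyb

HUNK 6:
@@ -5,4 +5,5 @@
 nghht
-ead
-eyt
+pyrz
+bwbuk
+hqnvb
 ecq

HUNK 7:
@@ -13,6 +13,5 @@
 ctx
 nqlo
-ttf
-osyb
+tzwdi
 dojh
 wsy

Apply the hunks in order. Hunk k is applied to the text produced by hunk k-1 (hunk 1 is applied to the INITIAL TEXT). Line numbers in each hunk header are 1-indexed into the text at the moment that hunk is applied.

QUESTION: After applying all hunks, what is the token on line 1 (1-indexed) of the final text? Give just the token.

Answer: nzvez

Derivation:
Hunk 1: at line 4 remove [dvwwj,todmc] add [nghht,sqnr] -> 14 lines: nzvez sazs artr jrt nghht sqnr gnjkb vbg hjbw ttf osyb dojh wsy dyai
Hunk 2: at line 1 remove [artr] add [tnjh] -> 14 lines: nzvez sazs tnjh jrt nghht sqnr gnjkb vbg hjbw ttf osyb dojh wsy dyai
Hunk 3: at line 5 remove [gnjkb] add [eyt,ecq,eibor] -> 16 lines: nzvez sazs tnjh jrt nghht sqnr eyt ecq eibor vbg hjbw ttf osyb dojh wsy dyai
Hunk 4: at line 5 remove [sqnr] add [ead] -> 16 lines: nzvez sazs tnjh jrt nghht ead eyt ecq eibor vbg hjbw ttf osyb dojh wsy dyai
Hunk 5: at line 9 remove [hjbw] add [eoktq,ctx,nqlo] -> 18 lines: nzvez sazs tnjh jrt nghht ead eyt ecq eibor vbg eoktq ctx nqlo ttf osyb dojh wsy dyai
Hunk 6: at line 5 remove [ead,eyt] add [pyrz,bwbuk,hqnvb] -> 19 lines: nzvez sazs tnjh jrt nghht pyrz bwbuk hqnvb ecq eibor vbg eoktq ctx nqlo ttf osyb dojh wsy dyai
Hunk 7: at line 13 remove [ttf,osyb] add [tzwdi] -> 18 lines: nzvez sazs tnjh jrt nghht pyrz bwbuk hqnvb ecq eibor vbg eoktq ctx nqlo tzwdi dojh wsy dyai
Final line 1: nzvez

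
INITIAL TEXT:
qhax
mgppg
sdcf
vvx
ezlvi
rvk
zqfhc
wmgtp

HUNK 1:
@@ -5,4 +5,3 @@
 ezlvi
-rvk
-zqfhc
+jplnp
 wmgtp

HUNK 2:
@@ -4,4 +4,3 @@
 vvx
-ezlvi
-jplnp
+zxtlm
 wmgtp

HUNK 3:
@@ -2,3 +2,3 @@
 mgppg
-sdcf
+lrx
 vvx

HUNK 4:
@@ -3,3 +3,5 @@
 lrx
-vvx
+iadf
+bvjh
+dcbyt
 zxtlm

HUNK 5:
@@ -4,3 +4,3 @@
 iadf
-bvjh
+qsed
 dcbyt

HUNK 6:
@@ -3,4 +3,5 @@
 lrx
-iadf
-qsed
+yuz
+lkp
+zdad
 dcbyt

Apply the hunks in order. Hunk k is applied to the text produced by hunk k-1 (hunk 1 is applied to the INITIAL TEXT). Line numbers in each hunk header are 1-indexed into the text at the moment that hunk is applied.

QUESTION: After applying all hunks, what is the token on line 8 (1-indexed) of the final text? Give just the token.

Answer: zxtlm

Derivation:
Hunk 1: at line 5 remove [rvk,zqfhc] add [jplnp] -> 7 lines: qhax mgppg sdcf vvx ezlvi jplnp wmgtp
Hunk 2: at line 4 remove [ezlvi,jplnp] add [zxtlm] -> 6 lines: qhax mgppg sdcf vvx zxtlm wmgtp
Hunk 3: at line 2 remove [sdcf] add [lrx] -> 6 lines: qhax mgppg lrx vvx zxtlm wmgtp
Hunk 4: at line 3 remove [vvx] add [iadf,bvjh,dcbyt] -> 8 lines: qhax mgppg lrx iadf bvjh dcbyt zxtlm wmgtp
Hunk 5: at line 4 remove [bvjh] add [qsed] -> 8 lines: qhax mgppg lrx iadf qsed dcbyt zxtlm wmgtp
Hunk 6: at line 3 remove [iadf,qsed] add [yuz,lkp,zdad] -> 9 lines: qhax mgppg lrx yuz lkp zdad dcbyt zxtlm wmgtp
Final line 8: zxtlm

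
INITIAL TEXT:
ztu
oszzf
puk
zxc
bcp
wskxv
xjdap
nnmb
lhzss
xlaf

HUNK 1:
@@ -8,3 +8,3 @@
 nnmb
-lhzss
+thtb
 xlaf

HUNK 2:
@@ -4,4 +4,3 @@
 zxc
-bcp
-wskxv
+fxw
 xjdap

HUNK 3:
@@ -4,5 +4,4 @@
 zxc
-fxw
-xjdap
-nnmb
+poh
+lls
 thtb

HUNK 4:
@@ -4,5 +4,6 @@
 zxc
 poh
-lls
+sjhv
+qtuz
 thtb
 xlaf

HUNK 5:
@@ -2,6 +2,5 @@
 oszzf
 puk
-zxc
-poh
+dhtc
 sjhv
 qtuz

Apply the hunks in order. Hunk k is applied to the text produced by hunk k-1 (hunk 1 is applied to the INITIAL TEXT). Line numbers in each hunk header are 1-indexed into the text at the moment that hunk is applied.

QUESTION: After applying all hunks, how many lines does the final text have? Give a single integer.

Hunk 1: at line 8 remove [lhzss] add [thtb] -> 10 lines: ztu oszzf puk zxc bcp wskxv xjdap nnmb thtb xlaf
Hunk 2: at line 4 remove [bcp,wskxv] add [fxw] -> 9 lines: ztu oszzf puk zxc fxw xjdap nnmb thtb xlaf
Hunk 3: at line 4 remove [fxw,xjdap,nnmb] add [poh,lls] -> 8 lines: ztu oszzf puk zxc poh lls thtb xlaf
Hunk 4: at line 4 remove [lls] add [sjhv,qtuz] -> 9 lines: ztu oszzf puk zxc poh sjhv qtuz thtb xlaf
Hunk 5: at line 2 remove [zxc,poh] add [dhtc] -> 8 lines: ztu oszzf puk dhtc sjhv qtuz thtb xlaf
Final line count: 8

Answer: 8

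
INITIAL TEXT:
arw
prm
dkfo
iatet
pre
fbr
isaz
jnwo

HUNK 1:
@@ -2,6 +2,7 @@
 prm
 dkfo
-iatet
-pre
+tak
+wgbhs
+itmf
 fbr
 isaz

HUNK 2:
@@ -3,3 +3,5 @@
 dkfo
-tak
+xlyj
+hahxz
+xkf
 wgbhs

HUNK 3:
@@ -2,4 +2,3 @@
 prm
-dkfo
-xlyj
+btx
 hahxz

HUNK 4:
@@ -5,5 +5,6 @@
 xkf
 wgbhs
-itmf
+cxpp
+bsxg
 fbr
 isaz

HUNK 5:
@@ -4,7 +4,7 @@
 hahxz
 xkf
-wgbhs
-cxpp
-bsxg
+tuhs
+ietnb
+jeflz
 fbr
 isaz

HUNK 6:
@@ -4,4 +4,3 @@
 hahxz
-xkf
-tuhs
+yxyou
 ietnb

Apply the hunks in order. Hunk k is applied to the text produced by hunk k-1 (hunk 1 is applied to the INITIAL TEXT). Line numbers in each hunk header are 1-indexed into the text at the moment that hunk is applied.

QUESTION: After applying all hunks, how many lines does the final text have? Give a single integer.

Answer: 10

Derivation:
Hunk 1: at line 2 remove [iatet,pre] add [tak,wgbhs,itmf] -> 9 lines: arw prm dkfo tak wgbhs itmf fbr isaz jnwo
Hunk 2: at line 3 remove [tak] add [xlyj,hahxz,xkf] -> 11 lines: arw prm dkfo xlyj hahxz xkf wgbhs itmf fbr isaz jnwo
Hunk 3: at line 2 remove [dkfo,xlyj] add [btx] -> 10 lines: arw prm btx hahxz xkf wgbhs itmf fbr isaz jnwo
Hunk 4: at line 5 remove [itmf] add [cxpp,bsxg] -> 11 lines: arw prm btx hahxz xkf wgbhs cxpp bsxg fbr isaz jnwo
Hunk 5: at line 4 remove [wgbhs,cxpp,bsxg] add [tuhs,ietnb,jeflz] -> 11 lines: arw prm btx hahxz xkf tuhs ietnb jeflz fbr isaz jnwo
Hunk 6: at line 4 remove [xkf,tuhs] add [yxyou] -> 10 lines: arw prm btx hahxz yxyou ietnb jeflz fbr isaz jnwo
Final line count: 10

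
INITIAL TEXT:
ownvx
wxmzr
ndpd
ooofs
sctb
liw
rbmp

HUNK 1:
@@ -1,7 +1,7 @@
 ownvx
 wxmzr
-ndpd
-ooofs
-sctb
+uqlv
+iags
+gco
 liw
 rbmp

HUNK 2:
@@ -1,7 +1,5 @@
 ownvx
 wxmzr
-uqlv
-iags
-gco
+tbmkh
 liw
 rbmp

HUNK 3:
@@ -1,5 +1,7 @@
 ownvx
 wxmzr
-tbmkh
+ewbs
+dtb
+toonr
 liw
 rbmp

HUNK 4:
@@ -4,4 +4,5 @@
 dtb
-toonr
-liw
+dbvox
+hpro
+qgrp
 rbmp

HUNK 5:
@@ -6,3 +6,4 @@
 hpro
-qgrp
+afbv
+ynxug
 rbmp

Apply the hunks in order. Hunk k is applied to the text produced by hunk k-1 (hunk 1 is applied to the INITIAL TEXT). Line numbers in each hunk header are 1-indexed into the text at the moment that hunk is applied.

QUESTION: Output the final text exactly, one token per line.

Answer: ownvx
wxmzr
ewbs
dtb
dbvox
hpro
afbv
ynxug
rbmp

Derivation:
Hunk 1: at line 1 remove [ndpd,ooofs,sctb] add [uqlv,iags,gco] -> 7 lines: ownvx wxmzr uqlv iags gco liw rbmp
Hunk 2: at line 1 remove [uqlv,iags,gco] add [tbmkh] -> 5 lines: ownvx wxmzr tbmkh liw rbmp
Hunk 3: at line 1 remove [tbmkh] add [ewbs,dtb,toonr] -> 7 lines: ownvx wxmzr ewbs dtb toonr liw rbmp
Hunk 4: at line 4 remove [toonr,liw] add [dbvox,hpro,qgrp] -> 8 lines: ownvx wxmzr ewbs dtb dbvox hpro qgrp rbmp
Hunk 5: at line 6 remove [qgrp] add [afbv,ynxug] -> 9 lines: ownvx wxmzr ewbs dtb dbvox hpro afbv ynxug rbmp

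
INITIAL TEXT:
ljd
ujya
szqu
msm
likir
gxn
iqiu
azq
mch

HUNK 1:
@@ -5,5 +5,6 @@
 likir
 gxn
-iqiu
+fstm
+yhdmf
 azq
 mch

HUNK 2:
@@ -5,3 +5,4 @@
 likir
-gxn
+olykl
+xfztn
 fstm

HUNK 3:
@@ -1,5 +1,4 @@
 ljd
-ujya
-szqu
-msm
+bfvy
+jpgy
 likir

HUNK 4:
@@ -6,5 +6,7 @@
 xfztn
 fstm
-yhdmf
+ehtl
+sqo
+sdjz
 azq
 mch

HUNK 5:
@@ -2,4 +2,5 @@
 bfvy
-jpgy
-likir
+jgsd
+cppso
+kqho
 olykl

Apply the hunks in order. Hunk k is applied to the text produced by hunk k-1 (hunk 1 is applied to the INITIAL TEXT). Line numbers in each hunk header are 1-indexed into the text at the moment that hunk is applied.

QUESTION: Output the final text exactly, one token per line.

Hunk 1: at line 5 remove [iqiu] add [fstm,yhdmf] -> 10 lines: ljd ujya szqu msm likir gxn fstm yhdmf azq mch
Hunk 2: at line 5 remove [gxn] add [olykl,xfztn] -> 11 lines: ljd ujya szqu msm likir olykl xfztn fstm yhdmf azq mch
Hunk 3: at line 1 remove [ujya,szqu,msm] add [bfvy,jpgy] -> 10 lines: ljd bfvy jpgy likir olykl xfztn fstm yhdmf azq mch
Hunk 4: at line 6 remove [yhdmf] add [ehtl,sqo,sdjz] -> 12 lines: ljd bfvy jpgy likir olykl xfztn fstm ehtl sqo sdjz azq mch
Hunk 5: at line 2 remove [jpgy,likir] add [jgsd,cppso,kqho] -> 13 lines: ljd bfvy jgsd cppso kqho olykl xfztn fstm ehtl sqo sdjz azq mch

Answer: ljd
bfvy
jgsd
cppso
kqho
olykl
xfztn
fstm
ehtl
sqo
sdjz
azq
mch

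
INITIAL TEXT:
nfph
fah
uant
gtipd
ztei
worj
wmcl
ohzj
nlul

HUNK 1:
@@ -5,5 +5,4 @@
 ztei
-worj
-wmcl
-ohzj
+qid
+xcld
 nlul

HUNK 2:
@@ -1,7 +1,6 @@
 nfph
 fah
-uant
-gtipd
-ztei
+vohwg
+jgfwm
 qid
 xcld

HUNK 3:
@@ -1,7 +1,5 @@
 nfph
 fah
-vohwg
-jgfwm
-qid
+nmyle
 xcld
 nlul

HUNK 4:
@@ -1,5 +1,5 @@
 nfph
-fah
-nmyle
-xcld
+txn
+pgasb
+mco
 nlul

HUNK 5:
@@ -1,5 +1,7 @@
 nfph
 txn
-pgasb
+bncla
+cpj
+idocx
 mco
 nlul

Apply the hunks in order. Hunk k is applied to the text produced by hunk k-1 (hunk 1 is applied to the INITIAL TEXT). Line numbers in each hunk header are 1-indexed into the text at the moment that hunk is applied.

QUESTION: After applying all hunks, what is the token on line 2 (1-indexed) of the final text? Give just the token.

Hunk 1: at line 5 remove [worj,wmcl,ohzj] add [qid,xcld] -> 8 lines: nfph fah uant gtipd ztei qid xcld nlul
Hunk 2: at line 1 remove [uant,gtipd,ztei] add [vohwg,jgfwm] -> 7 lines: nfph fah vohwg jgfwm qid xcld nlul
Hunk 3: at line 1 remove [vohwg,jgfwm,qid] add [nmyle] -> 5 lines: nfph fah nmyle xcld nlul
Hunk 4: at line 1 remove [fah,nmyle,xcld] add [txn,pgasb,mco] -> 5 lines: nfph txn pgasb mco nlul
Hunk 5: at line 1 remove [pgasb] add [bncla,cpj,idocx] -> 7 lines: nfph txn bncla cpj idocx mco nlul
Final line 2: txn

Answer: txn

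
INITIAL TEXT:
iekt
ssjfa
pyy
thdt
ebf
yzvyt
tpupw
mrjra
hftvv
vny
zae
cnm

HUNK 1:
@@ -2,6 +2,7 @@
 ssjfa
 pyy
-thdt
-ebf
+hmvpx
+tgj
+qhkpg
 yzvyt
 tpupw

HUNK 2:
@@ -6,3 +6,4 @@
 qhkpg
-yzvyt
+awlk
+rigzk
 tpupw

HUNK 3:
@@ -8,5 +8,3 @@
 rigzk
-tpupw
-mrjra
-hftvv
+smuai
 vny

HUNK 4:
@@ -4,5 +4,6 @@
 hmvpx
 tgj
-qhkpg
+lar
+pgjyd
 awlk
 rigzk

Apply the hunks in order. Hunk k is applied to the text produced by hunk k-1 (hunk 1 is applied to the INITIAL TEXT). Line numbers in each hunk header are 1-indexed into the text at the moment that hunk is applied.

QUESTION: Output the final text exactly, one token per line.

Answer: iekt
ssjfa
pyy
hmvpx
tgj
lar
pgjyd
awlk
rigzk
smuai
vny
zae
cnm

Derivation:
Hunk 1: at line 2 remove [thdt,ebf] add [hmvpx,tgj,qhkpg] -> 13 lines: iekt ssjfa pyy hmvpx tgj qhkpg yzvyt tpupw mrjra hftvv vny zae cnm
Hunk 2: at line 6 remove [yzvyt] add [awlk,rigzk] -> 14 lines: iekt ssjfa pyy hmvpx tgj qhkpg awlk rigzk tpupw mrjra hftvv vny zae cnm
Hunk 3: at line 8 remove [tpupw,mrjra,hftvv] add [smuai] -> 12 lines: iekt ssjfa pyy hmvpx tgj qhkpg awlk rigzk smuai vny zae cnm
Hunk 4: at line 4 remove [qhkpg] add [lar,pgjyd] -> 13 lines: iekt ssjfa pyy hmvpx tgj lar pgjyd awlk rigzk smuai vny zae cnm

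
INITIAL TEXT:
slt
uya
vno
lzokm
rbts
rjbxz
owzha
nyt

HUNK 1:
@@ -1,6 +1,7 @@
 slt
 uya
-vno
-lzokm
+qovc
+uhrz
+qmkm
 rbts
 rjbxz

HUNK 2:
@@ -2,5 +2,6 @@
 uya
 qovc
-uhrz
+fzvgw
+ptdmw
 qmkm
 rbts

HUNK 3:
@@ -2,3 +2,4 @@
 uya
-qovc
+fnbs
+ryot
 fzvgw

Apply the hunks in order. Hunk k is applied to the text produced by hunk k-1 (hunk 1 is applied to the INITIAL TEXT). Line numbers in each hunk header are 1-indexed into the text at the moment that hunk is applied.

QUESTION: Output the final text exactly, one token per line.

Hunk 1: at line 1 remove [vno,lzokm] add [qovc,uhrz,qmkm] -> 9 lines: slt uya qovc uhrz qmkm rbts rjbxz owzha nyt
Hunk 2: at line 2 remove [uhrz] add [fzvgw,ptdmw] -> 10 lines: slt uya qovc fzvgw ptdmw qmkm rbts rjbxz owzha nyt
Hunk 3: at line 2 remove [qovc] add [fnbs,ryot] -> 11 lines: slt uya fnbs ryot fzvgw ptdmw qmkm rbts rjbxz owzha nyt

Answer: slt
uya
fnbs
ryot
fzvgw
ptdmw
qmkm
rbts
rjbxz
owzha
nyt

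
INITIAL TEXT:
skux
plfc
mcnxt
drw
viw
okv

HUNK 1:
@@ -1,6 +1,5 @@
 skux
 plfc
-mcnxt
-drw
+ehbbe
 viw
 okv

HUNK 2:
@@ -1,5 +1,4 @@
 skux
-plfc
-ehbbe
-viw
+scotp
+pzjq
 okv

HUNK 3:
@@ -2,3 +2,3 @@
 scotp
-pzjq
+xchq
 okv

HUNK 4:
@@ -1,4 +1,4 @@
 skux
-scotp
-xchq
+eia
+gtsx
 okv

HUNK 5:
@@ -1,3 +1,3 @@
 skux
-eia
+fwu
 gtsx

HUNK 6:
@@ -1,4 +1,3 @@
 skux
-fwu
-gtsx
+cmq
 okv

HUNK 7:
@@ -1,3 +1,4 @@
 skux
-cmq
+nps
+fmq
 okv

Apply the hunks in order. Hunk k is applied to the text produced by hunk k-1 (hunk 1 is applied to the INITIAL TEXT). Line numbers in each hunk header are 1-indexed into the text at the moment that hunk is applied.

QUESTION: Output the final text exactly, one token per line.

Answer: skux
nps
fmq
okv

Derivation:
Hunk 1: at line 1 remove [mcnxt,drw] add [ehbbe] -> 5 lines: skux plfc ehbbe viw okv
Hunk 2: at line 1 remove [plfc,ehbbe,viw] add [scotp,pzjq] -> 4 lines: skux scotp pzjq okv
Hunk 3: at line 2 remove [pzjq] add [xchq] -> 4 lines: skux scotp xchq okv
Hunk 4: at line 1 remove [scotp,xchq] add [eia,gtsx] -> 4 lines: skux eia gtsx okv
Hunk 5: at line 1 remove [eia] add [fwu] -> 4 lines: skux fwu gtsx okv
Hunk 6: at line 1 remove [fwu,gtsx] add [cmq] -> 3 lines: skux cmq okv
Hunk 7: at line 1 remove [cmq] add [nps,fmq] -> 4 lines: skux nps fmq okv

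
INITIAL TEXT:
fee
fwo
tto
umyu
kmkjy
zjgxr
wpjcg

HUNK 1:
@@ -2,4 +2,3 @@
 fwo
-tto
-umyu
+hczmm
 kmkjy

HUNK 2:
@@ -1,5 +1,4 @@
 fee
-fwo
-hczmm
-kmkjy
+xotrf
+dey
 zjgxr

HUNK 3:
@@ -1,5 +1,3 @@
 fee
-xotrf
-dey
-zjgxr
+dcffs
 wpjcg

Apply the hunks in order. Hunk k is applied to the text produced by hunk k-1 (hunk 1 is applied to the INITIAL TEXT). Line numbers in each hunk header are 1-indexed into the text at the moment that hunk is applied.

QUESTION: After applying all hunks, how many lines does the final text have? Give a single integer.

Hunk 1: at line 2 remove [tto,umyu] add [hczmm] -> 6 lines: fee fwo hczmm kmkjy zjgxr wpjcg
Hunk 2: at line 1 remove [fwo,hczmm,kmkjy] add [xotrf,dey] -> 5 lines: fee xotrf dey zjgxr wpjcg
Hunk 3: at line 1 remove [xotrf,dey,zjgxr] add [dcffs] -> 3 lines: fee dcffs wpjcg
Final line count: 3

Answer: 3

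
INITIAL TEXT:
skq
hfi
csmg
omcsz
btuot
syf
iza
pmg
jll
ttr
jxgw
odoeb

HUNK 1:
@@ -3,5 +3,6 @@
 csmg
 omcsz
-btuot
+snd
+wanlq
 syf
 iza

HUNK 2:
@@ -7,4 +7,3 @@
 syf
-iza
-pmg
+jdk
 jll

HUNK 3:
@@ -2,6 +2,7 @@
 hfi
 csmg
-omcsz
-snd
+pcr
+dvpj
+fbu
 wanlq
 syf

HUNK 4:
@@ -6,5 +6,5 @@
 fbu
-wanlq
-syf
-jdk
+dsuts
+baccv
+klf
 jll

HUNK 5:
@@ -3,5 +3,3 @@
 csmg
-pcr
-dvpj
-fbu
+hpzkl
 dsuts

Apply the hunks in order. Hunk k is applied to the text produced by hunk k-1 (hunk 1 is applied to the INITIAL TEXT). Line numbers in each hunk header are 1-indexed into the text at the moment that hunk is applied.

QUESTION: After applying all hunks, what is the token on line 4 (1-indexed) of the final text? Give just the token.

Hunk 1: at line 3 remove [btuot] add [snd,wanlq] -> 13 lines: skq hfi csmg omcsz snd wanlq syf iza pmg jll ttr jxgw odoeb
Hunk 2: at line 7 remove [iza,pmg] add [jdk] -> 12 lines: skq hfi csmg omcsz snd wanlq syf jdk jll ttr jxgw odoeb
Hunk 3: at line 2 remove [omcsz,snd] add [pcr,dvpj,fbu] -> 13 lines: skq hfi csmg pcr dvpj fbu wanlq syf jdk jll ttr jxgw odoeb
Hunk 4: at line 6 remove [wanlq,syf,jdk] add [dsuts,baccv,klf] -> 13 lines: skq hfi csmg pcr dvpj fbu dsuts baccv klf jll ttr jxgw odoeb
Hunk 5: at line 3 remove [pcr,dvpj,fbu] add [hpzkl] -> 11 lines: skq hfi csmg hpzkl dsuts baccv klf jll ttr jxgw odoeb
Final line 4: hpzkl

Answer: hpzkl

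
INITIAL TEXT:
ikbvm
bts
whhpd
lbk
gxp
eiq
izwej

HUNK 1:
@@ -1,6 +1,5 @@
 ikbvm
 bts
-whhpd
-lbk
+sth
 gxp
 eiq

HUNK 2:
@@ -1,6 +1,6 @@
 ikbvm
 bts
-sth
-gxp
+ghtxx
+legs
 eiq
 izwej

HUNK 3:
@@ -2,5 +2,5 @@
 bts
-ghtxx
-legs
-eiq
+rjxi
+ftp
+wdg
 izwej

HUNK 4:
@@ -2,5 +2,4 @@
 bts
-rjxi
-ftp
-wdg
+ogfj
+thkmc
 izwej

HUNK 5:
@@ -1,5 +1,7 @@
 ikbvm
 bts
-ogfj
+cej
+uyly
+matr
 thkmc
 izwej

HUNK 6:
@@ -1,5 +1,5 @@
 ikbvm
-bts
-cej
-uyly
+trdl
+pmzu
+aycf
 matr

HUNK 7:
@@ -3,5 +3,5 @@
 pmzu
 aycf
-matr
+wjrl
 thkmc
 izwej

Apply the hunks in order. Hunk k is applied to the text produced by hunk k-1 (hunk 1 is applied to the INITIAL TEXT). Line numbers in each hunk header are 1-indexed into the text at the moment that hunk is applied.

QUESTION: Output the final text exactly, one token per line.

Answer: ikbvm
trdl
pmzu
aycf
wjrl
thkmc
izwej

Derivation:
Hunk 1: at line 1 remove [whhpd,lbk] add [sth] -> 6 lines: ikbvm bts sth gxp eiq izwej
Hunk 2: at line 1 remove [sth,gxp] add [ghtxx,legs] -> 6 lines: ikbvm bts ghtxx legs eiq izwej
Hunk 3: at line 2 remove [ghtxx,legs,eiq] add [rjxi,ftp,wdg] -> 6 lines: ikbvm bts rjxi ftp wdg izwej
Hunk 4: at line 2 remove [rjxi,ftp,wdg] add [ogfj,thkmc] -> 5 lines: ikbvm bts ogfj thkmc izwej
Hunk 5: at line 1 remove [ogfj] add [cej,uyly,matr] -> 7 lines: ikbvm bts cej uyly matr thkmc izwej
Hunk 6: at line 1 remove [bts,cej,uyly] add [trdl,pmzu,aycf] -> 7 lines: ikbvm trdl pmzu aycf matr thkmc izwej
Hunk 7: at line 3 remove [matr] add [wjrl] -> 7 lines: ikbvm trdl pmzu aycf wjrl thkmc izwej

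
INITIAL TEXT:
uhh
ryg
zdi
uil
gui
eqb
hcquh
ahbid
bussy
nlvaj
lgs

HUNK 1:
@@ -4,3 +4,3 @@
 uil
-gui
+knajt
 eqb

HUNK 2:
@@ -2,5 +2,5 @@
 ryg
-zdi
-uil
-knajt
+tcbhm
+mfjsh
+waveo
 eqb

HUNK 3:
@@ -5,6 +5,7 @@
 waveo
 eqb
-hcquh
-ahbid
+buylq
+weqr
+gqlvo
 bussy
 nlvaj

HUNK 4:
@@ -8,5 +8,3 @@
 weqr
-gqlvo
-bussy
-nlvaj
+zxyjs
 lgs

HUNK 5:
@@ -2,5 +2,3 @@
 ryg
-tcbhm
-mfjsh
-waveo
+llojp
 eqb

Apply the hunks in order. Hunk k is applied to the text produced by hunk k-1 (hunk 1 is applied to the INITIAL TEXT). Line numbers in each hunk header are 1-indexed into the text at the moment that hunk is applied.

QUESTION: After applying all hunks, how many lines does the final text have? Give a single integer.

Answer: 8

Derivation:
Hunk 1: at line 4 remove [gui] add [knajt] -> 11 lines: uhh ryg zdi uil knajt eqb hcquh ahbid bussy nlvaj lgs
Hunk 2: at line 2 remove [zdi,uil,knajt] add [tcbhm,mfjsh,waveo] -> 11 lines: uhh ryg tcbhm mfjsh waveo eqb hcquh ahbid bussy nlvaj lgs
Hunk 3: at line 5 remove [hcquh,ahbid] add [buylq,weqr,gqlvo] -> 12 lines: uhh ryg tcbhm mfjsh waveo eqb buylq weqr gqlvo bussy nlvaj lgs
Hunk 4: at line 8 remove [gqlvo,bussy,nlvaj] add [zxyjs] -> 10 lines: uhh ryg tcbhm mfjsh waveo eqb buylq weqr zxyjs lgs
Hunk 5: at line 2 remove [tcbhm,mfjsh,waveo] add [llojp] -> 8 lines: uhh ryg llojp eqb buylq weqr zxyjs lgs
Final line count: 8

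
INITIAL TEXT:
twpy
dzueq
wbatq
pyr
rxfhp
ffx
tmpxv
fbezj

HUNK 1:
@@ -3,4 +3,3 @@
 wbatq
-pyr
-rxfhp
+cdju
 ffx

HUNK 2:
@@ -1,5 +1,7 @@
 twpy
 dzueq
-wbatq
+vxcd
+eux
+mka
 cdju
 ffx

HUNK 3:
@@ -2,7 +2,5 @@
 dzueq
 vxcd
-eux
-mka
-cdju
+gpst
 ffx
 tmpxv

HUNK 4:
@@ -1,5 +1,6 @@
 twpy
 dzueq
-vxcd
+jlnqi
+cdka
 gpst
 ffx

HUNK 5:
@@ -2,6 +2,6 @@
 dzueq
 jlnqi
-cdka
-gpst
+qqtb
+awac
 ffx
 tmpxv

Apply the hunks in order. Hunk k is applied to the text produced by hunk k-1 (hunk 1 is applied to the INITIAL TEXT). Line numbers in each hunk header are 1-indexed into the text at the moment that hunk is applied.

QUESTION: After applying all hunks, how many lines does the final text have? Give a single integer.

Hunk 1: at line 3 remove [pyr,rxfhp] add [cdju] -> 7 lines: twpy dzueq wbatq cdju ffx tmpxv fbezj
Hunk 2: at line 1 remove [wbatq] add [vxcd,eux,mka] -> 9 lines: twpy dzueq vxcd eux mka cdju ffx tmpxv fbezj
Hunk 3: at line 2 remove [eux,mka,cdju] add [gpst] -> 7 lines: twpy dzueq vxcd gpst ffx tmpxv fbezj
Hunk 4: at line 1 remove [vxcd] add [jlnqi,cdka] -> 8 lines: twpy dzueq jlnqi cdka gpst ffx tmpxv fbezj
Hunk 5: at line 2 remove [cdka,gpst] add [qqtb,awac] -> 8 lines: twpy dzueq jlnqi qqtb awac ffx tmpxv fbezj
Final line count: 8

Answer: 8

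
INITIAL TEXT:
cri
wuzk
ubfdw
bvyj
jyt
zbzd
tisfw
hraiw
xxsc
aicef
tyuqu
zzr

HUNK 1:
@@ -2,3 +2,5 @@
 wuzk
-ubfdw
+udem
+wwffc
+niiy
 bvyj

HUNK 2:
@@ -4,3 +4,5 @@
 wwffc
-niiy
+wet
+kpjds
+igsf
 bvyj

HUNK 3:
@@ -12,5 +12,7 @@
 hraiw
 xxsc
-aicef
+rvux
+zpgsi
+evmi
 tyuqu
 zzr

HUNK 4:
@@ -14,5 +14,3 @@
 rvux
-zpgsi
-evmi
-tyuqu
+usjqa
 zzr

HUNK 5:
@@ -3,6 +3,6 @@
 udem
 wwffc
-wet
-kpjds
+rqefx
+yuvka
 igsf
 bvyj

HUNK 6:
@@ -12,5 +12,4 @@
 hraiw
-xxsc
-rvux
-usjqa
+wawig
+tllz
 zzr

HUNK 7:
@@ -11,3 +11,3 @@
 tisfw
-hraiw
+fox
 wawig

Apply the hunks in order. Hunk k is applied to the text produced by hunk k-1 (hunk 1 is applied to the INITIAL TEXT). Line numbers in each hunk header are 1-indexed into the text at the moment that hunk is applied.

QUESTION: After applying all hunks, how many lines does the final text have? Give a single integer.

Hunk 1: at line 2 remove [ubfdw] add [udem,wwffc,niiy] -> 14 lines: cri wuzk udem wwffc niiy bvyj jyt zbzd tisfw hraiw xxsc aicef tyuqu zzr
Hunk 2: at line 4 remove [niiy] add [wet,kpjds,igsf] -> 16 lines: cri wuzk udem wwffc wet kpjds igsf bvyj jyt zbzd tisfw hraiw xxsc aicef tyuqu zzr
Hunk 3: at line 12 remove [aicef] add [rvux,zpgsi,evmi] -> 18 lines: cri wuzk udem wwffc wet kpjds igsf bvyj jyt zbzd tisfw hraiw xxsc rvux zpgsi evmi tyuqu zzr
Hunk 4: at line 14 remove [zpgsi,evmi,tyuqu] add [usjqa] -> 16 lines: cri wuzk udem wwffc wet kpjds igsf bvyj jyt zbzd tisfw hraiw xxsc rvux usjqa zzr
Hunk 5: at line 3 remove [wet,kpjds] add [rqefx,yuvka] -> 16 lines: cri wuzk udem wwffc rqefx yuvka igsf bvyj jyt zbzd tisfw hraiw xxsc rvux usjqa zzr
Hunk 6: at line 12 remove [xxsc,rvux,usjqa] add [wawig,tllz] -> 15 lines: cri wuzk udem wwffc rqefx yuvka igsf bvyj jyt zbzd tisfw hraiw wawig tllz zzr
Hunk 7: at line 11 remove [hraiw] add [fox] -> 15 lines: cri wuzk udem wwffc rqefx yuvka igsf bvyj jyt zbzd tisfw fox wawig tllz zzr
Final line count: 15

Answer: 15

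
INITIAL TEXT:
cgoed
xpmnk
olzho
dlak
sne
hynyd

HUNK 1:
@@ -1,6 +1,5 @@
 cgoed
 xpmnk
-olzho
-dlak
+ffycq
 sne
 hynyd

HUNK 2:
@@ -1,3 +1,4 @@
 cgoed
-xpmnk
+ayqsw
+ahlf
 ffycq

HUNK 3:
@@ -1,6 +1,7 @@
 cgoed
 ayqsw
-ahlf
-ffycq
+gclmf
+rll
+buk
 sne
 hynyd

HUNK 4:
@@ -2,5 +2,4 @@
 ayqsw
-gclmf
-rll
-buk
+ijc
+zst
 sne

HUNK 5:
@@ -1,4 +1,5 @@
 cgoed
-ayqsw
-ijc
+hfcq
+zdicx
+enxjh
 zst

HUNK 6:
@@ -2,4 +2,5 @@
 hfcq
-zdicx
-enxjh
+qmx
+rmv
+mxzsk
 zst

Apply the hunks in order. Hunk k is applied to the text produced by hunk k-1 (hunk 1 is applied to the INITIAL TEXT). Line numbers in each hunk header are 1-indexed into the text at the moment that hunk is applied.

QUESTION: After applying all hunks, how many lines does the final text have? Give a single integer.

Hunk 1: at line 1 remove [olzho,dlak] add [ffycq] -> 5 lines: cgoed xpmnk ffycq sne hynyd
Hunk 2: at line 1 remove [xpmnk] add [ayqsw,ahlf] -> 6 lines: cgoed ayqsw ahlf ffycq sne hynyd
Hunk 3: at line 1 remove [ahlf,ffycq] add [gclmf,rll,buk] -> 7 lines: cgoed ayqsw gclmf rll buk sne hynyd
Hunk 4: at line 2 remove [gclmf,rll,buk] add [ijc,zst] -> 6 lines: cgoed ayqsw ijc zst sne hynyd
Hunk 5: at line 1 remove [ayqsw,ijc] add [hfcq,zdicx,enxjh] -> 7 lines: cgoed hfcq zdicx enxjh zst sne hynyd
Hunk 6: at line 2 remove [zdicx,enxjh] add [qmx,rmv,mxzsk] -> 8 lines: cgoed hfcq qmx rmv mxzsk zst sne hynyd
Final line count: 8

Answer: 8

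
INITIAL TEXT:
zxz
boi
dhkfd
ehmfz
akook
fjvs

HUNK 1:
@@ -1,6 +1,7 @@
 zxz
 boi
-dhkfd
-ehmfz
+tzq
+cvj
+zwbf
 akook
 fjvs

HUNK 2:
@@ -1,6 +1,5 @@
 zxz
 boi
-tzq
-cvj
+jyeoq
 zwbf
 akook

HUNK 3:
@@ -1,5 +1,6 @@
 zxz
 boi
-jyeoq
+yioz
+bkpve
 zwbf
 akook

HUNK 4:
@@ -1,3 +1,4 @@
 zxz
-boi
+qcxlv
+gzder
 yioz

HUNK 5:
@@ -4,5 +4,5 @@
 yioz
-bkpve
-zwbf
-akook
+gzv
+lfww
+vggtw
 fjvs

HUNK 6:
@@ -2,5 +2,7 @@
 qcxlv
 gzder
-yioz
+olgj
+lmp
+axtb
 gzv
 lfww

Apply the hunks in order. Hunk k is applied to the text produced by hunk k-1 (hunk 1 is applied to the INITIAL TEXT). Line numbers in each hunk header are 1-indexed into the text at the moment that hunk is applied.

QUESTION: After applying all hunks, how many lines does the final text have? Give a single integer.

Hunk 1: at line 1 remove [dhkfd,ehmfz] add [tzq,cvj,zwbf] -> 7 lines: zxz boi tzq cvj zwbf akook fjvs
Hunk 2: at line 1 remove [tzq,cvj] add [jyeoq] -> 6 lines: zxz boi jyeoq zwbf akook fjvs
Hunk 3: at line 1 remove [jyeoq] add [yioz,bkpve] -> 7 lines: zxz boi yioz bkpve zwbf akook fjvs
Hunk 4: at line 1 remove [boi] add [qcxlv,gzder] -> 8 lines: zxz qcxlv gzder yioz bkpve zwbf akook fjvs
Hunk 5: at line 4 remove [bkpve,zwbf,akook] add [gzv,lfww,vggtw] -> 8 lines: zxz qcxlv gzder yioz gzv lfww vggtw fjvs
Hunk 6: at line 2 remove [yioz] add [olgj,lmp,axtb] -> 10 lines: zxz qcxlv gzder olgj lmp axtb gzv lfww vggtw fjvs
Final line count: 10

Answer: 10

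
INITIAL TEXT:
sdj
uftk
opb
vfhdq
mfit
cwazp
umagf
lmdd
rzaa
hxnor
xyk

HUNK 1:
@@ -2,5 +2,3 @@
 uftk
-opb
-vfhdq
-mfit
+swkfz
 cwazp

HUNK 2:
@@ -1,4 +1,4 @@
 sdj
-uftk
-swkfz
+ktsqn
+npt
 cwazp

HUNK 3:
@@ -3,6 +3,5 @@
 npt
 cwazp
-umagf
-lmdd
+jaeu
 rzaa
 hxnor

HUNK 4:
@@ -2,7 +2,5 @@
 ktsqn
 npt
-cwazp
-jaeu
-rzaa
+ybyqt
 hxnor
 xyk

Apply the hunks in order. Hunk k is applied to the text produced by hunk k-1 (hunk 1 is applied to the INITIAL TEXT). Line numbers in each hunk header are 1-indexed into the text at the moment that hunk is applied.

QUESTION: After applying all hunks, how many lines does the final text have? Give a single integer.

Answer: 6

Derivation:
Hunk 1: at line 2 remove [opb,vfhdq,mfit] add [swkfz] -> 9 lines: sdj uftk swkfz cwazp umagf lmdd rzaa hxnor xyk
Hunk 2: at line 1 remove [uftk,swkfz] add [ktsqn,npt] -> 9 lines: sdj ktsqn npt cwazp umagf lmdd rzaa hxnor xyk
Hunk 3: at line 3 remove [umagf,lmdd] add [jaeu] -> 8 lines: sdj ktsqn npt cwazp jaeu rzaa hxnor xyk
Hunk 4: at line 2 remove [cwazp,jaeu,rzaa] add [ybyqt] -> 6 lines: sdj ktsqn npt ybyqt hxnor xyk
Final line count: 6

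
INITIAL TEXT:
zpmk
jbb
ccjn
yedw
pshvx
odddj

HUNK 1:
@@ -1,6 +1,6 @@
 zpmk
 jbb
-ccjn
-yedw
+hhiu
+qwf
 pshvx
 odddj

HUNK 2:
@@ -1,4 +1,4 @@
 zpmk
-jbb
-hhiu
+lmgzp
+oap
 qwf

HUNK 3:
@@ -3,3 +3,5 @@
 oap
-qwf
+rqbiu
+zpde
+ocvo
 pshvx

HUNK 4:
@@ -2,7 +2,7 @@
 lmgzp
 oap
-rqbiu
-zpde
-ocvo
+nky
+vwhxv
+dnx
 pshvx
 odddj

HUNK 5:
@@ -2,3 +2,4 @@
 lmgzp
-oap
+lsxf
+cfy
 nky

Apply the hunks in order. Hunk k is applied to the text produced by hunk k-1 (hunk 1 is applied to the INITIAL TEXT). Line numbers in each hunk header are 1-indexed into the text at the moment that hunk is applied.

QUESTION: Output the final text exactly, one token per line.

Answer: zpmk
lmgzp
lsxf
cfy
nky
vwhxv
dnx
pshvx
odddj

Derivation:
Hunk 1: at line 1 remove [ccjn,yedw] add [hhiu,qwf] -> 6 lines: zpmk jbb hhiu qwf pshvx odddj
Hunk 2: at line 1 remove [jbb,hhiu] add [lmgzp,oap] -> 6 lines: zpmk lmgzp oap qwf pshvx odddj
Hunk 3: at line 3 remove [qwf] add [rqbiu,zpde,ocvo] -> 8 lines: zpmk lmgzp oap rqbiu zpde ocvo pshvx odddj
Hunk 4: at line 2 remove [rqbiu,zpde,ocvo] add [nky,vwhxv,dnx] -> 8 lines: zpmk lmgzp oap nky vwhxv dnx pshvx odddj
Hunk 5: at line 2 remove [oap] add [lsxf,cfy] -> 9 lines: zpmk lmgzp lsxf cfy nky vwhxv dnx pshvx odddj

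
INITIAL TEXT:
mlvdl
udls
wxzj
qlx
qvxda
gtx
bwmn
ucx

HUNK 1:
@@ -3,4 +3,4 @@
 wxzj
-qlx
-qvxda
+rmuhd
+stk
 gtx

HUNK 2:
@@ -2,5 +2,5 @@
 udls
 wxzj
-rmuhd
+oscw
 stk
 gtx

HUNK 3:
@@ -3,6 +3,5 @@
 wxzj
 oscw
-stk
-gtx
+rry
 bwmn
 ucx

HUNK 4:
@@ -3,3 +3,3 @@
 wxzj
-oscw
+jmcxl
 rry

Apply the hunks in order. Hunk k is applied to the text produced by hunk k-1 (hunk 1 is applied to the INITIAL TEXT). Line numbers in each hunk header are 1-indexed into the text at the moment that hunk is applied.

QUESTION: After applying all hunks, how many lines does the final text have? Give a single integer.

Answer: 7

Derivation:
Hunk 1: at line 3 remove [qlx,qvxda] add [rmuhd,stk] -> 8 lines: mlvdl udls wxzj rmuhd stk gtx bwmn ucx
Hunk 2: at line 2 remove [rmuhd] add [oscw] -> 8 lines: mlvdl udls wxzj oscw stk gtx bwmn ucx
Hunk 3: at line 3 remove [stk,gtx] add [rry] -> 7 lines: mlvdl udls wxzj oscw rry bwmn ucx
Hunk 4: at line 3 remove [oscw] add [jmcxl] -> 7 lines: mlvdl udls wxzj jmcxl rry bwmn ucx
Final line count: 7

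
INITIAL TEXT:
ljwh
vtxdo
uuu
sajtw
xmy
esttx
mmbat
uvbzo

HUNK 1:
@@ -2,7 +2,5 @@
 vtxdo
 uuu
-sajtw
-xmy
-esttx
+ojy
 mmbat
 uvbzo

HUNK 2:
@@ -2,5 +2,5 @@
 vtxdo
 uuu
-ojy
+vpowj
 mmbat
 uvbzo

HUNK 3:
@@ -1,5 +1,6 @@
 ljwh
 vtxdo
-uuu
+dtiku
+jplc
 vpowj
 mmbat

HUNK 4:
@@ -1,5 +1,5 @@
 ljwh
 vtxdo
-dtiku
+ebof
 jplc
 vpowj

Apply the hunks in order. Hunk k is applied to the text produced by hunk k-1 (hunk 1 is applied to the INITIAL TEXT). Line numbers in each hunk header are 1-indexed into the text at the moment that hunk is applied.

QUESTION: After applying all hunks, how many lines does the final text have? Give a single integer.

Hunk 1: at line 2 remove [sajtw,xmy,esttx] add [ojy] -> 6 lines: ljwh vtxdo uuu ojy mmbat uvbzo
Hunk 2: at line 2 remove [ojy] add [vpowj] -> 6 lines: ljwh vtxdo uuu vpowj mmbat uvbzo
Hunk 3: at line 1 remove [uuu] add [dtiku,jplc] -> 7 lines: ljwh vtxdo dtiku jplc vpowj mmbat uvbzo
Hunk 4: at line 1 remove [dtiku] add [ebof] -> 7 lines: ljwh vtxdo ebof jplc vpowj mmbat uvbzo
Final line count: 7

Answer: 7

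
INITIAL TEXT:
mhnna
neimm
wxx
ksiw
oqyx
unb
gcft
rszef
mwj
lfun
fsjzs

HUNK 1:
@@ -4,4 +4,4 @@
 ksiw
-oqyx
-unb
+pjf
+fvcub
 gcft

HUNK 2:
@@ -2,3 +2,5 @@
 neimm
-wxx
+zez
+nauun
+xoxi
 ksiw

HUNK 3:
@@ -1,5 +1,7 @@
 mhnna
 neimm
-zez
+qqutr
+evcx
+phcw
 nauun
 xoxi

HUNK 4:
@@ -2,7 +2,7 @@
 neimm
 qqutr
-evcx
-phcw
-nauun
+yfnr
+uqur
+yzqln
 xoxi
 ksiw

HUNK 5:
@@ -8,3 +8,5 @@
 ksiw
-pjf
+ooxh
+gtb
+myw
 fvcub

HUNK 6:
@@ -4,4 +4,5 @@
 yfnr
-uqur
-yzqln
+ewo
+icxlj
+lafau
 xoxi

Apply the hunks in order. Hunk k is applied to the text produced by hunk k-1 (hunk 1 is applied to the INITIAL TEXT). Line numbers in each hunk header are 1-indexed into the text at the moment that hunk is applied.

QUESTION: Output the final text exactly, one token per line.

Answer: mhnna
neimm
qqutr
yfnr
ewo
icxlj
lafau
xoxi
ksiw
ooxh
gtb
myw
fvcub
gcft
rszef
mwj
lfun
fsjzs

Derivation:
Hunk 1: at line 4 remove [oqyx,unb] add [pjf,fvcub] -> 11 lines: mhnna neimm wxx ksiw pjf fvcub gcft rszef mwj lfun fsjzs
Hunk 2: at line 2 remove [wxx] add [zez,nauun,xoxi] -> 13 lines: mhnna neimm zez nauun xoxi ksiw pjf fvcub gcft rszef mwj lfun fsjzs
Hunk 3: at line 1 remove [zez] add [qqutr,evcx,phcw] -> 15 lines: mhnna neimm qqutr evcx phcw nauun xoxi ksiw pjf fvcub gcft rszef mwj lfun fsjzs
Hunk 4: at line 2 remove [evcx,phcw,nauun] add [yfnr,uqur,yzqln] -> 15 lines: mhnna neimm qqutr yfnr uqur yzqln xoxi ksiw pjf fvcub gcft rszef mwj lfun fsjzs
Hunk 5: at line 8 remove [pjf] add [ooxh,gtb,myw] -> 17 lines: mhnna neimm qqutr yfnr uqur yzqln xoxi ksiw ooxh gtb myw fvcub gcft rszef mwj lfun fsjzs
Hunk 6: at line 4 remove [uqur,yzqln] add [ewo,icxlj,lafau] -> 18 lines: mhnna neimm qqutr yfnr ewo icxlj lafau xoxi ksiw ooxh gtb myw fvcub gcft rszef mwj lfun fsjzs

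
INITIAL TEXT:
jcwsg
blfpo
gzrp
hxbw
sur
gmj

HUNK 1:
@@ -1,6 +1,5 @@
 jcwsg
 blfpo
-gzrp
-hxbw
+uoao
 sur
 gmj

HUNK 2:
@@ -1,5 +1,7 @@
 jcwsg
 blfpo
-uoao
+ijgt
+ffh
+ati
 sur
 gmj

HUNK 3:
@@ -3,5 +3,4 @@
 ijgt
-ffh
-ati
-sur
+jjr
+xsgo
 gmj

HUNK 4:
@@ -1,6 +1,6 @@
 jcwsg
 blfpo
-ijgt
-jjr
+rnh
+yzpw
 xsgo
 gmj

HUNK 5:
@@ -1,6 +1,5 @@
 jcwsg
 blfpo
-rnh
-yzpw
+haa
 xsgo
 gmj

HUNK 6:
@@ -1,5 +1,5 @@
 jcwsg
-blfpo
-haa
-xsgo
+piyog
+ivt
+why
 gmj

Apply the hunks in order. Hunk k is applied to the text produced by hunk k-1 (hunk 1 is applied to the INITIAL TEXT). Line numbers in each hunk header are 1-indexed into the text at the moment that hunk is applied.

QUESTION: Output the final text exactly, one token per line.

Hunk 1: at line 1 remove [gzrp,hxbw] add [uoao] -> 5 lines: jcwsg blfpo uoao sur gmj
Hunk 2: at line 1 remove [uoao] add [ijgt,ffh,ati] -> 7 lines: jcwsg blfpo ijgt ffh ati sur gmj
Hunk 3: at line 3 remove [ffh,ati,sur] add [jjr,xsgo] -> 6 lines: jcwsg blfpo ijgt jjr xsgo gmj
Hunk 4: at line 1 remove [ijgt,jjr] add [rnh,yzpw] -> 6 lines: jcwsg blfpo rnh yzpw xsgo gmj
Hunk 5: at line 1 remove [rnh,yzpw] add [haa] -> 5 lines: jcwsg blfpo haa xsgo gmj
Hunk 6: at line 1 remove [blfpo,haa,xsgo] add [piyog,ivt,why] -> 5 lines: jcwsg piyog ivt why gmj

Answer: jcwsg
piyog
ivt
why
gmj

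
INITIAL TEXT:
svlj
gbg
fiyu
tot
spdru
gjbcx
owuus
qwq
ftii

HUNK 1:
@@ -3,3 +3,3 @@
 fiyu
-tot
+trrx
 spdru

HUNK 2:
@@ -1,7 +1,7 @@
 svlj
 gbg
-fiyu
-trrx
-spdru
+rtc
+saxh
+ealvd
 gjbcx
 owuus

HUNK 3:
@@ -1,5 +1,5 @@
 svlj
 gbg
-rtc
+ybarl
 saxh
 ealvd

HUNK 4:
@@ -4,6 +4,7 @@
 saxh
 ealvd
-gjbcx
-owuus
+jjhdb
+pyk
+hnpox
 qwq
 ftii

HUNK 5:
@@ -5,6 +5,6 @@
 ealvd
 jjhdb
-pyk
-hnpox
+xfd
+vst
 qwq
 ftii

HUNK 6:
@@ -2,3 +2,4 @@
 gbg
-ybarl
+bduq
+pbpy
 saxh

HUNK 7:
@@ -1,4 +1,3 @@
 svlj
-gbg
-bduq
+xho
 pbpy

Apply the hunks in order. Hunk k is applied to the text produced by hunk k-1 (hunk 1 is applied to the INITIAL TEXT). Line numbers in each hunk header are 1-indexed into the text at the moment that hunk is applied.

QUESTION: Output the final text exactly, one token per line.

Answer: svlj
xho
pbpy
saxh
ealvd
jjhdb
xfd
vst
qwq
ftii

Derivation:
Hunk 1: at line 3 remove [tot] add [trrx] -> 9 lines: svlj gbg fiyu trrx spdru gjbcx owuus qwq ftii
Hunk 2: at line 1 remove [fiyu,trrx,spdru] add [rtc,saxh,ealvd] -> 9 lines: svlj gbg rtc saxh ealvd gjbcx owuus qwq ftii
Hunk 3: at line 1 remove [rtc] add [ybarl] -> 9 lines: svlj gbg ybarl saxh ealvd gjbcx owuus qwq ftii
Hunk 4: at line 4 remove [gjbcx,owuus] add [jjhdb,pyk,hnpox] -> 10 lines: svlj gbg ybarl saxh ealvd jjhdb pyk hnpox qwq ftii
Hunk 5: at line 5 remove [pyk,hnpox] add [xfd,vst] -> 10 lines: svlj gbg ybarl saxh ealvd jjhdb xfd vst qwq ftii
Hunk 6: at line 2 remove [ybarl] add [bduq,pbpy] -> 11 lines: svlj gbg bduq pbpy saxh ealvd jjhdb xfd vst qwq ftii
Hunk 7: at line 1 remove [gbg,bduq] add [xho] -> 10 lines: svlj xho pbpy saxh ealvd jjhdb xfd vst qwq ftii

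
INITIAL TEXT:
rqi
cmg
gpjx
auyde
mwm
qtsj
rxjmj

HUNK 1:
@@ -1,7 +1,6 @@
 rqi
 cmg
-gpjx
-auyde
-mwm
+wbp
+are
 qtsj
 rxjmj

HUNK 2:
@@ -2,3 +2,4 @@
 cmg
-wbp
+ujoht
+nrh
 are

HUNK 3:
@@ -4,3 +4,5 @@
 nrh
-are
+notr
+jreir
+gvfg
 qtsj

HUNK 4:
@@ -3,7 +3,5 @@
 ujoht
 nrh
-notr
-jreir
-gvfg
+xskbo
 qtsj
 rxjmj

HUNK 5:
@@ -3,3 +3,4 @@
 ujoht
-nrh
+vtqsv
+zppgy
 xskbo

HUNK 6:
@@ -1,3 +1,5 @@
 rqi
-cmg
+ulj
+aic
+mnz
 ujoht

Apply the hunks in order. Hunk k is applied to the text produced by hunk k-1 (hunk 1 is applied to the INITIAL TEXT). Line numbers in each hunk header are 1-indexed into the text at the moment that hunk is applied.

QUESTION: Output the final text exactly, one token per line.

Hunk 1: at line 1 remove [gpjx,auyde,mwm] add [wbp,are] -> 6 lines: rqi cmg wbp are qtsj rxjmj
Hunk 2: at line 2 remove [wbp] add [ujoht,nrh] -> 7 lines: rqi cmg ujoht nrh are qtsj rxjmj
Hunk 3: at line 4 remove [are] add [notr,jreir,gvfg] -> 9 lines: rqi cmg ujoht nrh notr jreir gvfg qtsj rxjmj
Hunk 4: at line 3 remove [notr,jreir,gvfg] add [xskbo] -> 7 lines: rqi cmg ujoht nrh xskbo qtsj rxjmj
Hunk 5: at line 3 remove [nrh] add [vtqsv,zppgy] -> 8 lines: rqi cmg ujoht vtqsv zppgy xskbo qtsj rxjmj
Hunk 6: at line 1 remove [cmg] add [ulj,aic,mnz] -> 10 lines: rqi ulj aic mnz ujoht vtqsv zppgy xskbo qtsj rxjmj

Answer: rqi
ulj
aic
mnz
ujoht
vtqsv
zppgy
xskbo
qtsj
rxjmj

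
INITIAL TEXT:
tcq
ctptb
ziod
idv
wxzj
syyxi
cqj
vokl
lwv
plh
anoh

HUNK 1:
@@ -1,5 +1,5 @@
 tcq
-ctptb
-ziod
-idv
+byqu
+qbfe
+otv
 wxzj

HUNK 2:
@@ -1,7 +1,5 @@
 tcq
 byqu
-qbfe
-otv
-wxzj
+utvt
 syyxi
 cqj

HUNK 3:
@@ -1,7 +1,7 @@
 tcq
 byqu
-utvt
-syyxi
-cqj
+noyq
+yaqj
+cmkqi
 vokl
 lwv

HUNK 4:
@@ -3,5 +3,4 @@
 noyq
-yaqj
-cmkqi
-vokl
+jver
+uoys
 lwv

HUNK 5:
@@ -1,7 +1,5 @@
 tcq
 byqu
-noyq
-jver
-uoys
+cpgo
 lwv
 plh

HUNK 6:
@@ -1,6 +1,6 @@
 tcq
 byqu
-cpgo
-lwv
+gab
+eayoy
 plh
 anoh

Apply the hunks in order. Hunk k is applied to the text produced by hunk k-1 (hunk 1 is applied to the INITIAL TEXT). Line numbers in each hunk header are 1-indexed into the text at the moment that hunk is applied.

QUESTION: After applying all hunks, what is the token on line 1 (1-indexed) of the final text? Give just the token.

Hunk 1: at line 1 remove [ctptb,ziod,idv] add [byqu,qbfe,otv] -> 11 lines: tcq byqu qbfe otv wxzj syyxi cqj vokl lwv plh anoh
Hunk 2: at line 1 remove [qbfe,otv,wxzj] add [utvt] -> 9 lines: tcq byqu utvt syyxi cqj vokl lwv plh anoh
Hunk 3: at line 1 remove [utvt,syyxi,cqj] add [noyq,yaqj,cmkqi] -> 9 lines: tcq byqu noyq yaqj cmkqi vokl lwv plh anoh
Hunk 4: at line 3 remove [yaqj,cmkqi,vokl] add [jver,uoys] -> 8 lines: tcq byqu noyq jver uoys lwv plh anoh
Hunk 5: at line 1 remove [noyq,jver,uoys] add [cpgo] -> 6 lines: tcq byqu cpgo lwv plh anoh
Hunk 6: at line 1 remove [cpgo,lwv] add [gab,eayoy] -> 6 lines: tcq byqu gab eayoy plh anoh
Final line 1: tcq

Answer: tcq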